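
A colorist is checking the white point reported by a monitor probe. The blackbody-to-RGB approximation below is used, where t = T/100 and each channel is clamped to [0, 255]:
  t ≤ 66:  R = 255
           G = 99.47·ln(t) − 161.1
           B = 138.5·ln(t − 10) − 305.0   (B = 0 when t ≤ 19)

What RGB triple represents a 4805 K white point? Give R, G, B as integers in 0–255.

t = 4805/100 = 48.05; the t ≤ 66 branch applies.
R = 255 by definition for t ≤ 66.
G = 99.47·ln 48.05 − 161.1 = 99.47·3.8722 − 161.1 = 224.072.
B = 138.5·ln(48.05 − 10) − 305.0 = 138.5·ln 38.05 − 305.0 = 138.5·3.6389 − 305.0 = 198.988.
Rounded: (255, 224, 199).

R=255, G=224, B=199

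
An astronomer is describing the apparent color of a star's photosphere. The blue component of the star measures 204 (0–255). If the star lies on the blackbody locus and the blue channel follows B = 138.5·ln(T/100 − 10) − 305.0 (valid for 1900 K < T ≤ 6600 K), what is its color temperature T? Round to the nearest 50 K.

ln(t − 10) = (204 + 305.0) / 138.5 = 3.6751.
t − 10 = e^3.6751 = 39.452, so t = 49.452.
T = 100·t = 4945 K → 4950 K to the nearest 50 K.

4950 K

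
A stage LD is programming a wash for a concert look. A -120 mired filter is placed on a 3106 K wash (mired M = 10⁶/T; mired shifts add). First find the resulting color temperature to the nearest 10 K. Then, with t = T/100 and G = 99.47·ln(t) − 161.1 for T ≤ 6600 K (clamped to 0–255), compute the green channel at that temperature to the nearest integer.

M_in = 10⁶/3106 = 321.96; M_out = 321.96 + (-120) = 201.96.
T_out = 10⁶/201.96 = 4951.5 K → 4950 K; t = 49.5.
G = 99.47·ln 49.5 − 161.1 = 99.47·3.9020 − 161.1 = 227.029.
Rounded: 227.

227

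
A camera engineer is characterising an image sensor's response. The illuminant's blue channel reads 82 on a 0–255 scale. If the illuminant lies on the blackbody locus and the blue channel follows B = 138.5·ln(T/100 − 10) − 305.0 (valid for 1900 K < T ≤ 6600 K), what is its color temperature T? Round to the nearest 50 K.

ln(t − 10) = (82 + 305.0) / 138.5 = 2.7942.
t − 10 = e^2.7942 = 16.350, so t = 26.350.
T = 100·t = 2635 K → 2650 K to the nearest 50 K.

2650 K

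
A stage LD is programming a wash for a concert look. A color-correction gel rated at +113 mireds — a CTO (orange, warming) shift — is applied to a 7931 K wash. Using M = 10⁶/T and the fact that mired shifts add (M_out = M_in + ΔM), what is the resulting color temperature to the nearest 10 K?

4180 K

M_in = 10⁶/7931 = 126.09 mireds.
M_out = 126.09 + (+113) = 239.09 mireds.
T_out = 10⁶/239.09 = 4182.6 K → 4180 K.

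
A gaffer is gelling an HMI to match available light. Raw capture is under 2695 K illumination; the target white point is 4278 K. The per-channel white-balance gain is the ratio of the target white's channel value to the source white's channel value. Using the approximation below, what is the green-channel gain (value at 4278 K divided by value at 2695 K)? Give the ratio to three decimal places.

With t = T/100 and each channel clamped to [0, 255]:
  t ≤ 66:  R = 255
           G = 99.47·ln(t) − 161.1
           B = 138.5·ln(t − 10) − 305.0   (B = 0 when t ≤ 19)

1.276

At 2695 K (t = 26.95):
  G = 99.47·ln 26.95 − 161.1 = 99.47·3.2940 − 161.1 = 166.553.
At 4278 K (t = 42.78):
  G = 99.47·ln 42.78 − 161.1 = 99.47·3.7561 − 161.1 = 212.516.
Gain = 212.516 / 166.553 = 1.2760 → 1.276.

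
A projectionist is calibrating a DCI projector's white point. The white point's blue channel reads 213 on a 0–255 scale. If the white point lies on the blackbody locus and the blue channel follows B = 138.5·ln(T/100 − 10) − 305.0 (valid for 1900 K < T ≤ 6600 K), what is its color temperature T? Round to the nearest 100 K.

ln(t − 10) = (213 + 305.0) / 138.5 = 3.7401.
t − 10 = e^3.7401 = 42.101, so t = 52.101.
T = 100·t = 5210 K → 5200 K to the nearest 100 K.

5200 K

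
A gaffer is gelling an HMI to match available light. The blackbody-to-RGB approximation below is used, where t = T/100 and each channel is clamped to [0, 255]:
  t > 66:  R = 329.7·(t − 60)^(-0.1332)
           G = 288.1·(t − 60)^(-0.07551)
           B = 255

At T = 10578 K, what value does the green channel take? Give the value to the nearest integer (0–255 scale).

t = 10578/100 = 105.78; the t > 66 branch applies.
G = 288.1·(105.78 − 60)^(-0.07551) = 288.1·45.78^(-0.07551) = 288.1·0.74921 = 215.847.
Rounded: 216.

216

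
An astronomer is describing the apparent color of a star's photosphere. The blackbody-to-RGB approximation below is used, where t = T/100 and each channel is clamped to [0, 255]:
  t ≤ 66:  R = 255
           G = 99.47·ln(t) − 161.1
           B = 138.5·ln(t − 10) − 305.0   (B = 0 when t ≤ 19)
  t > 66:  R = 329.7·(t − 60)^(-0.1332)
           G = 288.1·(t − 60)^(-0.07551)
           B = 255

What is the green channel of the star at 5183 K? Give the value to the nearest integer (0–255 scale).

232

t = 5183/100 = 51.83; the t ≤ 66 branch applies.
G = 99.47·ln 51.83 − 161.1 = 99.47·3.9480 − 161.1 = 231.604.
Rounded: 232.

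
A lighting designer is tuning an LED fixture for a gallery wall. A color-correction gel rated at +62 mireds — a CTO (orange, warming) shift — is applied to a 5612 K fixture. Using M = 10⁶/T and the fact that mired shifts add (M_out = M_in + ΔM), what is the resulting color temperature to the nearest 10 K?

M_in = 10⁶/5612 = 178.19 mireds.
M_out = 178.19 + (+62) = 240.19 mireds.
T_out = 10⁶/240.19 = 4163.4 K → 4160 K.

4160 K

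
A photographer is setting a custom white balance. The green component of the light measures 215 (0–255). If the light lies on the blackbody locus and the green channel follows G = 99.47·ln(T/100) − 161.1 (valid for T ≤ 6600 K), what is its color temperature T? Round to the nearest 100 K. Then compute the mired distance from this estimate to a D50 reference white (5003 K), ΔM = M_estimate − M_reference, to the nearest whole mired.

ln t = (215 + 161.1) / 99.47 = 3.7810.
t = e^3.7810 = 43.862.
T = 100·t = 4386 K → 4400 K to the nearest 100 K.
M_estimate = 10⁶/4400 = 227.27; M_reference = 10⁶/5003 = 199.88.
ΔM = 227.27 − 199.88 = 27.39 → +27 mireds.

+27 mireds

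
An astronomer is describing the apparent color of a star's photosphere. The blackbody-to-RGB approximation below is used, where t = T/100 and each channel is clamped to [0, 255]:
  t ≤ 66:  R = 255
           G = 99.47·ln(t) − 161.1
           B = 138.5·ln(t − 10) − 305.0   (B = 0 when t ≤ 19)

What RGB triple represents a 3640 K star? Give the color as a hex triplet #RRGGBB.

t = 3640/100 = 36.4; the t ≤ 66 branch applies.
R = 255 by definition for t ≤ 66.
G = 99.47·ln 36.4 − 161.1 = 99.47·3.5946 − 161.1 = 196.452.
B = 138.5·ln(36.4 − 10) − 305.0 = 138.5·ln 26.4 − 305.0 = 138.5·3.2734 − 305.0 = 148.361.
Rounded: (255, 196, 148).
In hex: #FFC494.

#FFC494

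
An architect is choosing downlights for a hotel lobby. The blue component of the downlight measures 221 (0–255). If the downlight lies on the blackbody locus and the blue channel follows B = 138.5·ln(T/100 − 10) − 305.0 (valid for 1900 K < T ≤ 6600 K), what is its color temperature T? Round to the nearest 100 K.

5500 K

ln(t − 10) = (221 + 305.0) / 138.5 = 3.7978.
t − 10 = e^3.7978 = 44.604, so t = 54.604.
T = 100·t = 5460 K → 5500 K to the nearest 100 K.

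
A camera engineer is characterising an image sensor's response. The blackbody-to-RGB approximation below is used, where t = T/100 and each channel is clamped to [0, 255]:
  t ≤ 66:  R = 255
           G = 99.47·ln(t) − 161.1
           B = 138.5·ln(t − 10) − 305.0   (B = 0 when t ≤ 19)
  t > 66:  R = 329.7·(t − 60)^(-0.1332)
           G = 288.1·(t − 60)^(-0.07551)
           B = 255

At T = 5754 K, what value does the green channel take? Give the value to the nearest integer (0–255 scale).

t = 5754/100 = 57.54; the t ≤ 66 branch applies.
G = 99.47·ln 57.54 − 161.1 = 99.47·4.0525 − 161.1 = 242.000.
Rounded: 242.

242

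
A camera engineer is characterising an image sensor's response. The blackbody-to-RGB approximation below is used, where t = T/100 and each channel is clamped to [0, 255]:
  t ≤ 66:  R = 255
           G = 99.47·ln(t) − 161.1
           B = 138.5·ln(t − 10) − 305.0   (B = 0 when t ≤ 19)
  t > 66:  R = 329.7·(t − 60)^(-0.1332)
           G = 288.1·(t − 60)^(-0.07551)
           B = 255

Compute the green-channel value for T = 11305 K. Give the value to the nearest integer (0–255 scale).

213

t = 11305/100 = 113.05; the t > 66 branch applies.
G = 288.1·(113.05 − 60)^(-0.07551) = 288.1·53.05^(-0.07551) = 288.1·0.74092 = 213.458.
Rounded: 213.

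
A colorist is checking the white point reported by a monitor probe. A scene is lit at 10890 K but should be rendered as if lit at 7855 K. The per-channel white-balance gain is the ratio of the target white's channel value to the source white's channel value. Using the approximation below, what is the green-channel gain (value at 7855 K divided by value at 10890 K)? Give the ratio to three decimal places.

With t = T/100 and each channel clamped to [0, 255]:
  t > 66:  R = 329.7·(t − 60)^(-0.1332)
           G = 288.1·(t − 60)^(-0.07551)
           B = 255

1.076

At 10890 K (t = 108.9):
  G = 288.1·(108.9 − 60)^(-0.07551) = 288.1·48.9^(-0.07551) = 288.1·0.74549 = 214.775.
At 7855 K (t = 78.55):
  G = 288.1·(78.55 − 60)^(-0.07551) = 288.1·18.55^(-0.07551) = 288.1·0.80210 = 231.084.
Gain = 231.084 / 214.775 = 1.0759 → 1.076.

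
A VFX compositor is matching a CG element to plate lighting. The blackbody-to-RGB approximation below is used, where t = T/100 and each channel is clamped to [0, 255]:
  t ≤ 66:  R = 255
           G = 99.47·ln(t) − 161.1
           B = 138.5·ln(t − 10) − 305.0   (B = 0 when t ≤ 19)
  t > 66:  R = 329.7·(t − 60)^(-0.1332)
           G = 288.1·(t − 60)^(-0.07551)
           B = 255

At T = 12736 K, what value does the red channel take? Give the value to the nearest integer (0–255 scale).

t = 12736/100 = 127.36; the t > 66 branch applies.
R = 329.7·(127.36 − 60)^(-0.1332) = 329.7·67.36^(-0.1332) = 329.7·0.57076 = 188.181.
Rounded: 188.

188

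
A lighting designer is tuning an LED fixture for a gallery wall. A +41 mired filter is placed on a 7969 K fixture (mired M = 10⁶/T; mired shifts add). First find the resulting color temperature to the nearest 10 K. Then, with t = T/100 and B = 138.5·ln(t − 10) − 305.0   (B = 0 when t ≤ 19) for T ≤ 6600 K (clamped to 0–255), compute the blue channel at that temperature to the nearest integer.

M_in = 10⁶/7969 = 125.49; M_out = 125.49 + (+41) = 166.49.
T_out = 10⁶/166.49 = 6006.5 K → 6010 K; t = 60.1.
B = 138.5·ln(60.1 − 10) − 305.0 = 138.5·ln 50.1 − 305.0 = 138.5·3.9140 − 305.0 = 237.092.
Rounded: 237.

237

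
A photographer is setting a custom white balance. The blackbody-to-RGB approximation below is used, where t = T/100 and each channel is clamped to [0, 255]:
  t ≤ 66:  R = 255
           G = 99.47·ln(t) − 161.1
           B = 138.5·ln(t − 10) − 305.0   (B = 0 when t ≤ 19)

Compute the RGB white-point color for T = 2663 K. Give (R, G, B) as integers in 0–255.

t = 2663/100 = 26.63; the t ≤ 66 branch applies.
R = 255 by definition for t ≤ 66.
G = 99.47·ln 26.63 − 161.1 = 99.47·3.2820 − 161.1 = 165.364.
B = 138.5·ln(26.63 − 10) − 305.0 = 138.5·ln 16.63 − 305.0 = 138.5·2.8112 − 305.0 = 84.352.
Rounded: (255, 165, 84).

(255, 165, 84)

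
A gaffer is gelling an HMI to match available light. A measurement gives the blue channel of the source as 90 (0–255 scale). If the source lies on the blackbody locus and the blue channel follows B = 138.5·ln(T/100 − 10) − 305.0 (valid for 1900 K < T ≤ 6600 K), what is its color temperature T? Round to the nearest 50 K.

2750 K

ln(t − 10) = (90 + 305.0) / 138.5 = 2.8520.
t − 10 = e^2.8520 = 17.322, so t = 27.322.
T = 100·t = 2732 K → 2750 K to the nearest 50 K.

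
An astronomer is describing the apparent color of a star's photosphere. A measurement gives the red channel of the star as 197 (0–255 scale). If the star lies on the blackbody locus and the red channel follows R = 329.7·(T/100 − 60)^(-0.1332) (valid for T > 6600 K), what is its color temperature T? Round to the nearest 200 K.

10800 K

(t − 60)^(-0.1332) = 197/329.7 = 0.59751.
t − 60 = 0.59751^(1/-0.1332) = 0.59751^(-7.508) = 47.761, so t = 107.761.
T = 100·t = 10776 K → 10800 K to the nearest 200 K.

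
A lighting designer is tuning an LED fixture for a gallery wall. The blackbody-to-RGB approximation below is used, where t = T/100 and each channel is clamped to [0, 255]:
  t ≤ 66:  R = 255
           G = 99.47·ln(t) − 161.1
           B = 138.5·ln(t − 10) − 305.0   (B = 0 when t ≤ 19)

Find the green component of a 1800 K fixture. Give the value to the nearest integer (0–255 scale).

t = 1800/100 = 18; the t ≤ 66 branch applies.
G = 99.47·ln 18 − 161.1 = 99.47·2.8904 − 161.1 = 126.405.
Rounded: 126.

126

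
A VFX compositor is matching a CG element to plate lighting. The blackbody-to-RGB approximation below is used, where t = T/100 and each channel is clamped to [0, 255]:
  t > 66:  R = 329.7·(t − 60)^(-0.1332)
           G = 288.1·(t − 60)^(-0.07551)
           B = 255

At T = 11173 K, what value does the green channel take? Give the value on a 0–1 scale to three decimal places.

0.839

t = 11173/100 = 111.73; the t > 66 branch applies.
G = 288.1·(111.73 − 60)^(-0.07551) = 288.1·51.73^(-0.07551) = 288.1·0.74233 = 213.864.
On a 0–1 scale: 213.864/255 = 0.8387 → 0.839.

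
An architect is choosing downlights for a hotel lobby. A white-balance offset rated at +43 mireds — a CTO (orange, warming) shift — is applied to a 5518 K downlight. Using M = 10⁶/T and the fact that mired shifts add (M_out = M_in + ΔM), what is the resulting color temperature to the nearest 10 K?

M_in = 10⁶/5518 = 181.23 mireds.
M_out = 181.23 + (+43) = 224.23 mireds.
T_out = 10⁶/224.23 = 4459.8 K → 4460 K.

4460 K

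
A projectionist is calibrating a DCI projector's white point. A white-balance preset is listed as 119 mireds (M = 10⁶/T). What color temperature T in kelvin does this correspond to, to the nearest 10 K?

8400 K

T = 10⁶ / 119 = 8403.36 K → 8400 K.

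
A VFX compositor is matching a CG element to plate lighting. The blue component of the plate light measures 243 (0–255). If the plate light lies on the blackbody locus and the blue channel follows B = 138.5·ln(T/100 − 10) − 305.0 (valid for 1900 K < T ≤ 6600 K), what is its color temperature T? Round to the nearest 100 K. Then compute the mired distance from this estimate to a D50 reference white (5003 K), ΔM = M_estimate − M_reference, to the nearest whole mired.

-39 mireds

ln(t − 10) = (243 + 305.0) / 138.5 = 3.9567.
t − 10 = e^3.9567 = 52.283, so t = 62.283.
T = 100·t = 6228 K → 6200 K to the nearest 100 K.
M_estimate = 10⁶/6200 = 161.29; M_reference = 10⁶/5003 = 199.88.
ΔM = 161.29 − 199.88 = -38.59 → -39 mireds.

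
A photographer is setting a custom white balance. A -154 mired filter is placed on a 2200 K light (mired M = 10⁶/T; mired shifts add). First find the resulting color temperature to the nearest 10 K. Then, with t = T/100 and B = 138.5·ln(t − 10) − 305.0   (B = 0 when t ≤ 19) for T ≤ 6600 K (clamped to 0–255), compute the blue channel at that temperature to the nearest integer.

131

M_in = 10⁶/2200 = 454.55; M_out = 454.55 + (-154) = 300.55.
T_out = 10⁶/300.55 = 3327.3 K → 3330 K; t = 33.3.
B = 138.5·ln(33.3 − 10) − 305.0 = 138.5·ln 23.3 − 305.0 = 138.5·3.1485 − 305.0 = 131.061.
Rounded: 131.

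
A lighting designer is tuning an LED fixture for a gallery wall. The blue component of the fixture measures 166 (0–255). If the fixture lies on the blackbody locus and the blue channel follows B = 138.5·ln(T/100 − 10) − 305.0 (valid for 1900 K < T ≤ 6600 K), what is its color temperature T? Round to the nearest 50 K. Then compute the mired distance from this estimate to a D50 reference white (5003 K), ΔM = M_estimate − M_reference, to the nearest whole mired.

ln(t − 10) = (166 + 305.0) / 138.5 = 3.4007.
t − 10 = e^3.4007 = 29.986, so t = 39.986.
T = 100·t = 3999 K → 4000 K to the nearest 50 K.
M_estimate = 10⁶/4000 = 250.00; M_reference = 10⁶/5003 = 199.88.
ΔM = 250.00 − 199.88 = 50.12 → +50 mireds.

+50 mireds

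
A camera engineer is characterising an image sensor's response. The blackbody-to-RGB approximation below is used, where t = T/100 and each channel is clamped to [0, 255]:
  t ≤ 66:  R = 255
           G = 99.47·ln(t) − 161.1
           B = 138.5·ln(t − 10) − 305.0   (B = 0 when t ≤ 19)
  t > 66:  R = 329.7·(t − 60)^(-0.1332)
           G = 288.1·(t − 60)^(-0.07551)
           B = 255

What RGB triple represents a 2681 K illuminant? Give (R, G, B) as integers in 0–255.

(255, 166, 86)

t = 2681/100 = 26.81; the t ≤ 66 branch applies.
R = 255 by definition for t ≤ 66.
G = 99.47·ln 26.81 − 161.1 = 99.47·3.2888 − 161.1 = 166.034.
B = 138.5·ln(26.81 − 10) − 305.0 = 138.5·ln 16.81 − 305.0 = 138.5·2.8220 − 305.0 = 85.843.
Rounded: (255, 166, 86).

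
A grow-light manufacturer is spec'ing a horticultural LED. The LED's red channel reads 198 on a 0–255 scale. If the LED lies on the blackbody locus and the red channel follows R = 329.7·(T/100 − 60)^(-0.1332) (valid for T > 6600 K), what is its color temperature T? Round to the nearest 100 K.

10600 K

(t − 60)^(-0.1332) = 198/329.7 = 0.60055.
t − 60 = 0.60055^(1/-0.1332) = 0.60055^(-7.508) = 45.980, so t = 105.980.
T = 100·t = 10598 K → 10600 K to the nearest 100 K.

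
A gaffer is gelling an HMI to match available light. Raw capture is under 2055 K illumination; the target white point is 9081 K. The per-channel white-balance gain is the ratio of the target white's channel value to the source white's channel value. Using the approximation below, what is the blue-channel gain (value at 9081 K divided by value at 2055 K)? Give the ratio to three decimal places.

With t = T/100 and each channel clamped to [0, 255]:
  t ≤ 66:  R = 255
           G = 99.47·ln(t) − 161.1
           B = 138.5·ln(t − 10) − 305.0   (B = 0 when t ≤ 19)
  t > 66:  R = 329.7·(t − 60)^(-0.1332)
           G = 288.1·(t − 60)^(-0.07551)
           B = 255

At 2055 K (t = 20.55):
  B = 138.5·ln(20.55 − 10) − 305.0 = 138.5·ln 10.55 − 305.0 = 138.5·2.3561 − 305.0 = 21.323.
At 9081 K (t = 90.81):
  B = 255 by definition for t > 66.
Gain = 255.000 / 21.323 = 11.9587 → 11.959.

11.959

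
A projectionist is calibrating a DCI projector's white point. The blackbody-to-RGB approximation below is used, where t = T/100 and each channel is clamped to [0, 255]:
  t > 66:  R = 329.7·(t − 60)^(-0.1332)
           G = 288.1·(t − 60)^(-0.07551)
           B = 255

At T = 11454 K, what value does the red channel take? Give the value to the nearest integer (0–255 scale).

t = 11454/100 = 114.54; the t > 66 branch applies.
R = 329.7·(114.54 − 60)^(-0.1332) = 329.7·54.54^(-0.1332) = 329.7·0.58704 = 193.548.
Rounded: 194.

194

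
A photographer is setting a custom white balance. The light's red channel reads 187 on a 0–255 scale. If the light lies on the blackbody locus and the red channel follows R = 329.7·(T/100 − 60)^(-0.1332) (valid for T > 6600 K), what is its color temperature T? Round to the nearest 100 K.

13100 K

(t − 60)^(-0.1332) = 187/329.7 = 0.56718.
t − 60 = 0.56718^(1/-0.1332) = 0.56718^(-7.508) = 70.620, so t = 130.620.
T = 100·t = 13062 K → 13100 K to the nearest 100 K.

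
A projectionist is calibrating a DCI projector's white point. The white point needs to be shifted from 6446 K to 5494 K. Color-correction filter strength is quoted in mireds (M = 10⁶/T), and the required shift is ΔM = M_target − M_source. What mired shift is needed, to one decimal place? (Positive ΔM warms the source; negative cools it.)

+26.9 mireds

M_source = 10⁶/6446 = 155.135; M_target = 10⁶/5494 = 182.017.
ΔM = 182.017 − 155.135 = 26.882 → +26.9 mireds, a warming shift.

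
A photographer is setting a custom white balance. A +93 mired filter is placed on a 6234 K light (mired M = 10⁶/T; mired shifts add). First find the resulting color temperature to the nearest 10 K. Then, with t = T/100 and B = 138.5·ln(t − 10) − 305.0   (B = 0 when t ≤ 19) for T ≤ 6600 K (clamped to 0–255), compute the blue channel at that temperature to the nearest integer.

164

M_in = 10⁶/6234 = 160.41; M_out = 160.41 + (+93) = 253.41.
T_out = 10⁶/253.41 = 3946.2 K → 3950 K; t = 39.5.
B = 138.5·ln(39.5 − 10) − 305.0 = 138.5·ln 29.5 − 305.0 = 138.5·3.3844 − 305.0 = 163.738.
Rounded: 164.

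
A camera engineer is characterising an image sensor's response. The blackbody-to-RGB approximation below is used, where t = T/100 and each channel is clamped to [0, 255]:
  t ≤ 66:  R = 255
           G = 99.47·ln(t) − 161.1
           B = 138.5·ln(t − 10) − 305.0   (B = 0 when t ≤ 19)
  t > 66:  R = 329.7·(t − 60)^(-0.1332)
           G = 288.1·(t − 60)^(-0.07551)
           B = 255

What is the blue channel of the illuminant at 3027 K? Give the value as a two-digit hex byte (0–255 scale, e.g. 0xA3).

t = 3027/100 = 30.27; the t ≤ 66 branch applies.
B = 138.5·ln(30.27 − 10) − 305.0 = 138.5·ln 20.27 − 305.0 = 138.5·3.0091 − 305.0 = 111.766.
Rounded: 112; in hex, 0x70.

0x70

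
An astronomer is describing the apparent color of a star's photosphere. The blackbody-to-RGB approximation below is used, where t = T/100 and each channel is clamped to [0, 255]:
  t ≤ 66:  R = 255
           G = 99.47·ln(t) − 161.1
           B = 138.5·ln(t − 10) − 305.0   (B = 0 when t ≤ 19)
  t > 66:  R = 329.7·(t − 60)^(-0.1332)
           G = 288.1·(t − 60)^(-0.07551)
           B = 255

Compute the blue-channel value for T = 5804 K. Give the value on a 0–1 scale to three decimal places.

0.907

t = 5804/100 = 58.04; the t ≤ 66 branch applies.
B = 138.5·ln(58.04 − 10) − 305.0 = 138.5·ln 48.04 − 305.0 = 138.5·3.8720 − 305.0 = 231.277.
On a 0–1 scale: 231.277/255 = 0.9070 → 0.907.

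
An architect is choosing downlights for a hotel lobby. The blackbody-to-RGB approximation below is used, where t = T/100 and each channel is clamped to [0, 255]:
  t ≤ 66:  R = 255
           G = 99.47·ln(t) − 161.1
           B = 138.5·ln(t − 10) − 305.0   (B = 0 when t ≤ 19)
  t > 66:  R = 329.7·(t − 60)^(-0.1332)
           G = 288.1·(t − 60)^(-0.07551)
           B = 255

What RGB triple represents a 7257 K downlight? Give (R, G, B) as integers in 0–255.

(235, 238, 255)

t = 7257/100 = 72.57; the t > 66 branch applies.
R = 329.7·(72.57 − 60)^(-0.1332) = 329.7·12.57^(-0.1332) = 329.7·0.71379 = 235.336.
G = 288.1·(72.57 − 60)^(-0.07551) = 288.1·12.57^(-0.07551) = 288.1·0.82602 = 237.976.
B = 255 by definition for t > 66.
Rounded: (235, 238, 255).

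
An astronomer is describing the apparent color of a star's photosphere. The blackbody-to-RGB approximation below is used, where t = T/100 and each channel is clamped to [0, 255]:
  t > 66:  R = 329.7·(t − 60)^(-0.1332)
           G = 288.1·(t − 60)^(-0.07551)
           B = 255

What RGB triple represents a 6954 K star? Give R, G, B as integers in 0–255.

t = 6954/100 = 69.54; the t > 66 branch applies.
R = 329.7·(69.54 − 60)^(-0.1332) = 329.7·9.54^(-0.1332) = 329.7·0.74050 = 244.142.
G = 288.1·(69.54 − 60)^(-0.07551) = 288.1·9.54^(-0.07551) = 288.1·0.84340 = 242.984.
B = 255 by definition for t > 66.
Rounded: (244, 243, 255).

R=244, G=243, B=255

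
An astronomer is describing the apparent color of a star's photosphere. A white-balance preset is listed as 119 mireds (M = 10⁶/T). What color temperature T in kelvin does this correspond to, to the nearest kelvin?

8403 K

T = 10⁶ / 119 = 8403.36 K → 8403 K.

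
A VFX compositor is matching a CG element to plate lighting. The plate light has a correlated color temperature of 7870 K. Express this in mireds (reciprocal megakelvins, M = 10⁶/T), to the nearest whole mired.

M = 10⁶ / 7870 = 127.065 → 127 mireds.

127 mireds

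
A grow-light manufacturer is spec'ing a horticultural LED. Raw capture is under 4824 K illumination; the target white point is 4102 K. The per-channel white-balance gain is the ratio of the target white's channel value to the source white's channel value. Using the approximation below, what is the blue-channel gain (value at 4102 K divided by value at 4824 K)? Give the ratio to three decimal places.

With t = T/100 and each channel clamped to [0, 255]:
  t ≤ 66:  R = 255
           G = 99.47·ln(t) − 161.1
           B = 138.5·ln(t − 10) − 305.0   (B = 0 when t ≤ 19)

At 4824 K (t = 48.24):
  B = 138.5·ln(48.24 − 10) − 305.0 = 138.5·ln 38.24 − 305.0 = 138.5·3.6439 − 305.0 = 199.678.
At 4102 K (t = 41.02):
  B = 138.5·ln(41.02 − 10) − 305.0 = 138.5·ln 31.02 − 305.0 = 138.5·3.4346 − 305.0 = 170.697.
Gain = 170.697 / 199.678 = 0.8549 → 0.855.

0.855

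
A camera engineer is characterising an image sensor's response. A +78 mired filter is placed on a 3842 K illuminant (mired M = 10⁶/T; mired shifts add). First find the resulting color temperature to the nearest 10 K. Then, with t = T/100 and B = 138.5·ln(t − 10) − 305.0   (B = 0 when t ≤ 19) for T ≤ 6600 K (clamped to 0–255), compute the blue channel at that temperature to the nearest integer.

M_in = 10⁶/3842 = 260.28; M_out = 260.28 + (+78) = 338.28.
T_out = 10⁶/338.28 = 2956.1 K → 2960 K; t = 29.6.
B = 138.5·ln(29.6 − 10) − 305.0 = 138.5·ln 19.6 − 305.0 = 138.5·2.9755 − 305.0 = 107.111.
Rounded: 107.

107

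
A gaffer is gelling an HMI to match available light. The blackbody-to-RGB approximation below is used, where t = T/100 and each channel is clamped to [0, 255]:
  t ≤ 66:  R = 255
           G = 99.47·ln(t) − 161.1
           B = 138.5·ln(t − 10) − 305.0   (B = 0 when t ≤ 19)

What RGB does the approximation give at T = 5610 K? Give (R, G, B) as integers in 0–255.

(255, 239, 226)

t = 5610/100 = 56.1; the t ≤ 66 branch applies.
R = 255 by definition for t ≤ 66.
G = 99.47·ln 56.1 − 161.1 = 99.47·4.0271 − 161.1 = 239.479.
B = 138.5·ln(56.1 − 10) − 305.0 = 138.5·ln 46.1 − 305.0 = 138.5·3.8308 − 305.0 = 225.568.
Rounded: (255, 239, 226).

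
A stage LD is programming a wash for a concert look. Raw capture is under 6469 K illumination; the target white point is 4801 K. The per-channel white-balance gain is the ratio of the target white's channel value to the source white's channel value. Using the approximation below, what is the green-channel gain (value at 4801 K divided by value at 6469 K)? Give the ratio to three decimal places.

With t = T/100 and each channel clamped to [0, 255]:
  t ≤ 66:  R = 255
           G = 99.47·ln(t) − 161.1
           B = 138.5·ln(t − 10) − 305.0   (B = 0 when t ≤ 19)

At 6469 K (t = 64.69):
  G = 99.47·ln 64.69 − 161.1 = 99.47·4.1696 − 161.1 = 253.651.
At 4801 K (t = 48.01):
  G = 99.47·ln 48.01 − 161.1 = 99.47·3.8714 − 161.1 = 223.989.
Gain = 223.989 / 253.651 = 0.8831 → 0.883.

0.883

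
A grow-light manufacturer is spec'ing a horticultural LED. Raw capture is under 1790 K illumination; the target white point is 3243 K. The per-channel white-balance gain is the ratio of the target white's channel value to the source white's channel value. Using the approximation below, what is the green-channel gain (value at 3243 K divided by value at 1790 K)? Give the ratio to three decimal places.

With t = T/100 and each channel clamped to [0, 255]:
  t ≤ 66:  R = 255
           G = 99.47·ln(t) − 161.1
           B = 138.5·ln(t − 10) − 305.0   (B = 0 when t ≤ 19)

At 1790 K (t = 17.9):
  G = 99.47·ln 17.9 − 161.1 = 99.47·2.8848 − 161.1 = 125.851.
At 3243 K (t = 32.43):
  G = 99.47·ln 32.43 − 161.1 = 99.47·3.4791 − 161.1 = 184.964.
Gain = 184.964 / 125.851 = 1.4697 → 1.470.

1.470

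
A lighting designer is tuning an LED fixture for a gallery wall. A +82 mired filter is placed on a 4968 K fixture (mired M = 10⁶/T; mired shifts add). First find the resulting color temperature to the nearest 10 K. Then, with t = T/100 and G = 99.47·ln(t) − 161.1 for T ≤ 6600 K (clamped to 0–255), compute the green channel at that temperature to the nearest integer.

193

M_in = 10⁶/4968 = 201.29; M_out = 201.29 + (+82) = 283.29.
T_out = 10⁶/283.29 = 3530.0 K → 3530 K; t = 35.3.
G = 99.47·ln 35.3 − 161.1 = 99.47·3.5639 − 161.1 = 193.399.
Rounded: 193.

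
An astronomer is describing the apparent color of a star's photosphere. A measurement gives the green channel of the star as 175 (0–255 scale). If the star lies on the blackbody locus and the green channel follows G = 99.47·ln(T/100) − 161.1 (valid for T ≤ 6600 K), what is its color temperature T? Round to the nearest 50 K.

ln t = (175 + 161.1) / 99.47 = 3.3789.
t = e^3.3789 = 29.339.
T = 100·t = 2934 K → 2950 K to the nearest 50 K.

2950 K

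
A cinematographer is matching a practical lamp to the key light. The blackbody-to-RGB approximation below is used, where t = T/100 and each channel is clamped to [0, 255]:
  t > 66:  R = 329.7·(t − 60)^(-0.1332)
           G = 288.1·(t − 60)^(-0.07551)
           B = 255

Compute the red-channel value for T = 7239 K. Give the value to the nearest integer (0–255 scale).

236

t = 7239/100 = 72.39; the t > 66 branch applies.
R = 329.7·(72.39 − 60)^(-0.1332) = 329.7·12.39^(-0.1332) = 329.7·0.71516 = 235.788.
Rounded: 236.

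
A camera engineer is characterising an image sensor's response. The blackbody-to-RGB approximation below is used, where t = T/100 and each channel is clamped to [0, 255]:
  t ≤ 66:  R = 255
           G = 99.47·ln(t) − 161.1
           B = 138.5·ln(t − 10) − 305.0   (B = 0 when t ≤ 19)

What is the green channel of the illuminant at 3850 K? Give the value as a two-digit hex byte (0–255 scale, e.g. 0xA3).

t = 3850/100 = 38.5; the t ≤ 66 branch applies.
G = 99.47·ln 38.5 − 161.1 = 99.47·3.6507 − 161.1 = 202.031.
Rounded: 202; in hex, 0xCA.

0xCA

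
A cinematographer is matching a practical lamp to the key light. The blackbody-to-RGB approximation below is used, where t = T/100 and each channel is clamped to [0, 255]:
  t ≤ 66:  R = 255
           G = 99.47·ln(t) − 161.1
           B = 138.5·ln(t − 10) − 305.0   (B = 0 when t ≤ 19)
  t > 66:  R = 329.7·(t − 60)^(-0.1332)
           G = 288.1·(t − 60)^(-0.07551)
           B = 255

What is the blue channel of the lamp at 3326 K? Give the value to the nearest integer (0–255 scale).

t = 3326/100 = 33.26; the t ≤ 66 branch applies.
B = 138.5·ln(33.26 − 10) − 305.0 = 138.5·ln 23.26 − 305.0 = 138.5·3.1467 − 305.0 = 130.823.
Rounded: 131.

131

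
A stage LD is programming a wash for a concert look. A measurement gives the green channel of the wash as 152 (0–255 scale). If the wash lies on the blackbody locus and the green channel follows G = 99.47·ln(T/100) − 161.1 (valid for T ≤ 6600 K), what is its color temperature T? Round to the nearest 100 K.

ln t = (152 + 161.1) / 99.47 = 3.1477.
t = e^3.1477 = 23.282.
T = 100·t = 2328 K → 2300 K to the nearest 100 K.

2300 K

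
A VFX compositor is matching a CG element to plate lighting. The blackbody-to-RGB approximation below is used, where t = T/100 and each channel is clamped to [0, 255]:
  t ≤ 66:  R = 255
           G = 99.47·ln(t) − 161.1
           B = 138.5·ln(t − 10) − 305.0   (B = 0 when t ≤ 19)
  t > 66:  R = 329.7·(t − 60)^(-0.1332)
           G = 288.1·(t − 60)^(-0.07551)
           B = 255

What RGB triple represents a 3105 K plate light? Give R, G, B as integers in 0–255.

R=255, G=181, B=117

t = 3105/100 = 31.05; the t ≤ 66 branch applies.
R = 255 by definition for t ≤ 66.
G = 99.47·ln 31.05 − 161.1 = 99.47·3.4356 − 161.1 = 180.639.
B = 138.5·ln(31.05 − 10) − 305.0 = 138.5·ln 21.05 − 305.0 = 138.5·3.0469 − 305.0 = 116.996.
Rounded: (255, 181, 117).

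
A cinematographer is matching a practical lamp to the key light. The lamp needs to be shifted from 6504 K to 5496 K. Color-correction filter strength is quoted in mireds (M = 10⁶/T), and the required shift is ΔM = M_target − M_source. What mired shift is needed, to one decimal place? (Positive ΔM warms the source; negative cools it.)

+28.2 mireds

M_source = 10⁶/6504 = 153.752; M_target = 10⁶/5496 = 181.951.
ΔM = 181.951 − 153.752 = 28.199 → +28.2 mireds, a warming shift.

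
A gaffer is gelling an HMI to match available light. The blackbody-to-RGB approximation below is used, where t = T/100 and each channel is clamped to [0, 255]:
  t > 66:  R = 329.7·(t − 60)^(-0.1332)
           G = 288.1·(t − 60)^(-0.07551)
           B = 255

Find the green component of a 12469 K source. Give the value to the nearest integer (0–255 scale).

t = 12469/100 = 124.69; the t > 66 branch applies.
G = 288.1·(124.69 − 60)^(-0.07551) = 288.1·64.69^(-0.07551) = 288.1·0.72990 = 210.284.
Rounded: 210.

210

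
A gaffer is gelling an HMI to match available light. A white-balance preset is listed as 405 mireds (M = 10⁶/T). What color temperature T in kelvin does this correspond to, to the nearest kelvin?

T = 10⁶ / 405 = 2469.14 K → 2469 K.

2469 K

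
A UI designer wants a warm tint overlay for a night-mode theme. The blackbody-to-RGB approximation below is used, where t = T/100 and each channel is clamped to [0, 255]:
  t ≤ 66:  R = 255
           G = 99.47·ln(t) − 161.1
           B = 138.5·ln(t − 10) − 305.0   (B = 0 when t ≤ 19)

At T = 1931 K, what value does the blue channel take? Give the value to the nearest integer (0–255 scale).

4

t = 1931/100 = 19.31; the t ≤ 66 branch applies.
B = 138.5·ln(19.31 − 10) − 305.0 = 138.5·ln 9.31 − 305.0 = 138.5·2.2311 − 305.0 = 4.006.
Rounded: 4.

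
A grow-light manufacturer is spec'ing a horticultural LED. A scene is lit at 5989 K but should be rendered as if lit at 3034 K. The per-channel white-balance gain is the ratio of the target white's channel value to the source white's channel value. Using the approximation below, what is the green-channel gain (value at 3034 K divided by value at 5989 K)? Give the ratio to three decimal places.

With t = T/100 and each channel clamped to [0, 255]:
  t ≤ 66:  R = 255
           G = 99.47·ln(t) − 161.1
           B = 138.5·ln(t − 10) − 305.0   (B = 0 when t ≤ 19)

0.725

At 5989 K (t = 59.89):
  G = 99.47·ln 59.89 − 161.1 = 99.47·4.0925 − 161.1 = 245.982.
At 3034 K (t = 30.34):
  G = 99.47·ln 30.34 − 161.1 = 99.47·3.4125 − 161.1 = 178.338.
Gain = 178.338 / 245.982 = 0.7250 → 0.725.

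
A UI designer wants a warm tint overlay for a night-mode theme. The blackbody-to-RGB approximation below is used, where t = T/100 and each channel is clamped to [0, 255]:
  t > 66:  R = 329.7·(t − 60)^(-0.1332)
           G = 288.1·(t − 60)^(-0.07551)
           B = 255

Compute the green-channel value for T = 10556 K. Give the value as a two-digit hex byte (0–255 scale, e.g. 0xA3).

0xD8

t = 10556/100 = 105.56; the t > 66 branch applies.
G = 288.1·(105.56 − 60)^(-0.07551) = 288.1·45.56^(-0.07551) = 288.1·0.74948 = 215.925.
Rounded: 216; in hex, 0xD8.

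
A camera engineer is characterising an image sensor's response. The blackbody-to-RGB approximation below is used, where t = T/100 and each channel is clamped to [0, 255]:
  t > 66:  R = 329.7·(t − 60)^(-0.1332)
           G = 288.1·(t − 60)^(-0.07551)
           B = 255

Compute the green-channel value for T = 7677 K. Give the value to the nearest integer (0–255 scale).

233

t = 7677/100 = 76.77; the t > 66 branch applies.
G = 288.1·(76.77 − 60)^(-0.07551) = 288.1·16.77^(-0.07551) = 288.1·0.80823 = 232.851.
Rounded: 233.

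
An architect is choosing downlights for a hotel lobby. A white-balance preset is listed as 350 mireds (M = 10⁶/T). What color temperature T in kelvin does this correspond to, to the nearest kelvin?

2857 K

T = 10⁶ / 350 = 2857.14 K → 2857 K.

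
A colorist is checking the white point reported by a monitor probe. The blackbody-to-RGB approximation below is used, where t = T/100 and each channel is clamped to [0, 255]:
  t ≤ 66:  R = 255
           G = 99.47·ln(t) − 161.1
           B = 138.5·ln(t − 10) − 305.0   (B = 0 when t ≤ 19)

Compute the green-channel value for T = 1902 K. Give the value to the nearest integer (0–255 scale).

t = 1902/100 = 19.02; the t ≤ 66 branch applies.
G = 99.47·ln 19.02 − 161.1 = 99.47·2.9455 − 161.1 = 131.888.
Rounded: 132.

132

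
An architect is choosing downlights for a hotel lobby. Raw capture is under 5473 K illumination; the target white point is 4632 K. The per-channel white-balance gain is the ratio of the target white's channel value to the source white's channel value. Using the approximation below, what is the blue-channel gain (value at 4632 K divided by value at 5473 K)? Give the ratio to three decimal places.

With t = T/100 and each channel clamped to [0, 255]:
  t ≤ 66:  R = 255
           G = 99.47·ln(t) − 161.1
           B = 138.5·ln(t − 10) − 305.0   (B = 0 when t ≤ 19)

0.870

At 5473 K (t = 54.73):
  B = 138.5·ln(54.73 − 10) − 305.0 = 138.5·ln 44.73 − 305.0 = 138.5·3.8006 − 305.0 = 221.389.
At 4632 K (t = 46.32):
  B = 138.5·ln(46.32 − 10) − 305.0 = 138.5·ln 36.32 − 305.0 = 138.5·3.5924 − 305.0 = 192.543.
Gain = 192.543 / 221.389 = 0.8697 → 0.870.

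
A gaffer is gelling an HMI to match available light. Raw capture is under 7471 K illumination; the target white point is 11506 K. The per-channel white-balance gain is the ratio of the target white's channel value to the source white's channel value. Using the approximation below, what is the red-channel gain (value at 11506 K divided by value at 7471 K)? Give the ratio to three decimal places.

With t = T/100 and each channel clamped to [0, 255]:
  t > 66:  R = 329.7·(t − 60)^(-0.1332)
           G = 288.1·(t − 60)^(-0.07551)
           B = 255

0.839

At 7471 K (t = 74.71):
  R = 329.7·(74.71 − 60)^(-0.1332) = 329.7·14.71^(-0.1332) = 329.7·0.69899 = 230.459.
At 11506 K (t = 115.06):
  R = 329.7·(115.06 − 60)^(-0.1332) = 329.7·55.06^(-0.1332) = 329.7·0.58630 = 193.303.
Gain = 193.303 / 230.459 = 0.8388 → 0.839.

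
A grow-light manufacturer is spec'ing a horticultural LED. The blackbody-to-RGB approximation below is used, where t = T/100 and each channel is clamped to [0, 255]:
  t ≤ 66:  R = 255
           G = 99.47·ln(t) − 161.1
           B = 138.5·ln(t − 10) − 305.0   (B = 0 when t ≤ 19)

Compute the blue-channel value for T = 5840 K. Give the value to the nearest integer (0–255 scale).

t = 5840/100 = 58.4; the t ≤ 66 branch applies.
B = 138.5·ln(58.4 − 10) − 305.0 = 138.5·ln 48.4 − 305.0 = 138.5·3.8795 − 305.0 = 232.311.
Rounded: 232.

232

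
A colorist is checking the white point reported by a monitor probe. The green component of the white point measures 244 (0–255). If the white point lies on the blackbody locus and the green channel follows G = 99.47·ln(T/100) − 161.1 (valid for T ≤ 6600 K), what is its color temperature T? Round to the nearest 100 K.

ln t = (244 + 161.1) / 99.47 = 4.0726.
t = e^4.0726 = 58.709.
T = 100·t = 5871 K → 5900 K to the nearest 100 K.

5900 K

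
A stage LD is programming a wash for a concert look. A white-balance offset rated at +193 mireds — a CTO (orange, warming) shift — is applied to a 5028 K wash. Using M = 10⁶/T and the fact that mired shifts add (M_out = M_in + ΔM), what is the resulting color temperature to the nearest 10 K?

2550 K

M_in = 10⁶/5028 = 198.89 mireds.
M_out = 198.89 + (+193) = 391.89 mireds.
T_out = 10⁶/391.89 = 2551.8 K → 2550 K.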